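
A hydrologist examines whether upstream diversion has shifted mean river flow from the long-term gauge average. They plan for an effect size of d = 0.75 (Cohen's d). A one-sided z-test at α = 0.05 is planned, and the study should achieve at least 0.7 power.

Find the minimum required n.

n = 9

Set Φ(δ − 1.645) = 0.7; then δ − 1.645 = Φ⁻¹(0.7) = 0.524, giving δ = 2.169.
δ = d·√n ⇒ n = (δ/d)² = (2.169 / 0.75)² = 8.37.
Round up to the next whole unit.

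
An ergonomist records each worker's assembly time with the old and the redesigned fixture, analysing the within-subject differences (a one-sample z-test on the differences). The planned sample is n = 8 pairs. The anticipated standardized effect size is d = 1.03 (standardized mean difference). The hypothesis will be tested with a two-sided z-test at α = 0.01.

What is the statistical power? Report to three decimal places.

Noncentrality parameter: δ = d·√n = 1.03 × √8 = 2.9133
Two-sided α = 0.01 → critical value z_{0.005} = 2.576.
Power = Φ(δ − 2.576) + Φ(−δ − 2.576) = Φ(0.337) + Φ(-5.489) = 0.6321 + 0.0000 = 0.6321.

Power ≈ 0.632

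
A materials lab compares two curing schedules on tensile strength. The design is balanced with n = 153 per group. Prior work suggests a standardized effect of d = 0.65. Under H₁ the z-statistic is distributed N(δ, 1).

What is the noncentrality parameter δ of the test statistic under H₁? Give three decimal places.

δ = d·√(n/2) = 0.65 × √(153/2) = 5.6852

δ ≈ 5.685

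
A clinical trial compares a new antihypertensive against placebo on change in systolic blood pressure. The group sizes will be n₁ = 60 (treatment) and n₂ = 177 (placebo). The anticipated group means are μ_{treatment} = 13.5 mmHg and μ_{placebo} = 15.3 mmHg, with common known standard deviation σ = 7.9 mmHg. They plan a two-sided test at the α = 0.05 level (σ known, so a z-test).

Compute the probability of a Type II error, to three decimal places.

β ≈ 0.668

Standardized effect: d = |μ_{treatment} − μ_{placebo}| / σ = |13.5 − 15.3| / 7.9 = 0.2278
Noncentrality parameter: δ = d / √(1/n₁ + 1/n₂) = 0.2278 / √(1/60 + 1/177) = 1.5252
Two-sided α = 0.05 → critical value z_{0.025} = 1.960.
Power = Φ(δ − 1.960) + Φ(−δ − 1.960) = Φ(-0.435) + Φ(-3.485) = 0.3319 + 0.0002 = 0.3321.
Type II error: β = 1 − power = 1 − 0.3321 = 0.6679.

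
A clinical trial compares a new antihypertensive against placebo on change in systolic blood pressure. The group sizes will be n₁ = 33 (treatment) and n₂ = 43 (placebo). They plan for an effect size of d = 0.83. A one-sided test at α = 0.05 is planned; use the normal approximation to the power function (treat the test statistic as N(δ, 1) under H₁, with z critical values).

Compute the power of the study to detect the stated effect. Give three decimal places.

Power ≈ 0.974

Noncentrality parameter: δ = d / √(1/n₁ + 1/n₂) = 0.83 / √(1/33 + 1/43) = 3.5864
Critical value for a one-sided test at α = 0.05: z_α = 1.645.
Power = P(Z > 1.645 − δ) = Φ(1.942) = 0.9739.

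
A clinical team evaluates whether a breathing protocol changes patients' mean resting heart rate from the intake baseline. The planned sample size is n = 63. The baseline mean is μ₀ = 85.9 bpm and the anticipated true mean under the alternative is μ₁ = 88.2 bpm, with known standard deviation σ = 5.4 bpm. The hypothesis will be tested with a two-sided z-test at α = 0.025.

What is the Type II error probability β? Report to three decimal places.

Standardized effect: d = |μ₁ − μ₀| / σ = |88.2 − 85.9| / 5.4 = 0.4259
Noncentrality parameter: δ = d·√n = 0.4259 × √63 = 3.3807
Two-sided α = 0.025 → critical value z_{0.0125} = 2.241.
Power = Φ(δ − 2.241) + Φ(−δ − 2.241) = Φ(1.139) + Φ(-5.622) = 0.8727 + 0.0000 = 0.8727.
Type II error: β = 1 − power = 1 − 0.8727 = 0.1273.

β ≈ 0.127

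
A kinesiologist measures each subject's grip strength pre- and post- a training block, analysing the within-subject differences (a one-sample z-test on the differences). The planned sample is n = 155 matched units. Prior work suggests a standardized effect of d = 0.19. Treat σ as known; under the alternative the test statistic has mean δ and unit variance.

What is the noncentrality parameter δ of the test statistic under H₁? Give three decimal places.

δ ≈ 2.365

δ = d·√n = 0.19 × √155 = 2.3655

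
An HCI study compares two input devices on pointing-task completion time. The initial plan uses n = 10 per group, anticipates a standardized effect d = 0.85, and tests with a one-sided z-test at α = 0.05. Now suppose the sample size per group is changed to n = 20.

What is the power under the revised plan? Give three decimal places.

Power ≈ 0.852

With n = 20 per group: δ = d·√(n/2) = 0.85 × √(20/2) = 2.6879. Critical value z_{0.05} = 1.645.
Revised power = Φ(δ − 1.645) = Φ(1.043) = 0.8515.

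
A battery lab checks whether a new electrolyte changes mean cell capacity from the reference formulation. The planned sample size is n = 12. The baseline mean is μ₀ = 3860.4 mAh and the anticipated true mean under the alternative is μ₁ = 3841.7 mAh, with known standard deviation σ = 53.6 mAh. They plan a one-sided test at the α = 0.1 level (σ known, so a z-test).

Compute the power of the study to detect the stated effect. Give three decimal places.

Power ≈ 0.471

Standardized effect: d = |μ₁ − μ₀| / σ = |3841.7 − 3860.4| / 53.6 = 0.3489
Noncentrality parameter: δ = d·√n = 0.3489 × √12 = 1.2086
One-sided α = 0.1 → critical value z_{0.1} = 1.282.
Power = P(Z > 1.282 − δ) = Φ(-0.073) = 0.4709.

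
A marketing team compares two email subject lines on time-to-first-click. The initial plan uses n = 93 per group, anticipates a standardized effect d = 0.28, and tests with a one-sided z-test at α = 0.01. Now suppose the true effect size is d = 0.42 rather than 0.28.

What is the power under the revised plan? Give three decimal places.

Power ≈ 0.705

With d = 0.42: δ = d·√(n/2) = 0.42 × √(93/2) = 2.8640. Critical value z_{0.01} = 2.326.
Revised power = Φ(δ − 2.326) = Φ(0.538) = 0.7046.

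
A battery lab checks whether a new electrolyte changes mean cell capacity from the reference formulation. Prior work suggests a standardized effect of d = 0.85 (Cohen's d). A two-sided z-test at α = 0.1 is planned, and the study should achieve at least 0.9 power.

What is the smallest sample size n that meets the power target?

n = 12

For power 0.9 need Φ(δ − z_{0.05}) = 0.9, so δ = z_{0.05} + z_{0.10} = 1.645 + 1.282 = 2.926.
(For δ > 0 the lower-tail rejection region contributes negligibly to power, so the one-term inversion is standard.)
δ = d·√n ⇒ n = (δ/d)² = (2.926 / 0.85)² = 11.85.
Rounding up, n = 12.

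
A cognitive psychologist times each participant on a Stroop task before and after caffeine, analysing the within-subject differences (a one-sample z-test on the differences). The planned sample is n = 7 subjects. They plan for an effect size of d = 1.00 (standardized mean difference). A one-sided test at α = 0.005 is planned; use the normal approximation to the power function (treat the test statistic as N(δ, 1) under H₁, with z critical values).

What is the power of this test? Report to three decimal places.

Power ≈ 0.528

Noncentrality parameter: δ = d·√n = 1.00 × √7 = 2.6458
One-sided α = 0.005 → critical value z_{0.005} = 2.576.
Power = Φ(δ − 2.576) = Φ(0.070) = 0.5279.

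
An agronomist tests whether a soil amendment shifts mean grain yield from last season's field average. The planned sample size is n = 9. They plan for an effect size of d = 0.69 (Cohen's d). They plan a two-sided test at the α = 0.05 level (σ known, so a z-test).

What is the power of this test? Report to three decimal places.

Power ≈ 0.544

Noncentrality parameter: δ = d·√n = 0.69 × √9 = 2.0700
Critical value for a two-sided test at α = 0.05: z_{α/2} = 1.960.
Power = Φ(δ − 1.960) + Φ(−δ − 1.960) = Φ(0.110) + Φ(-4.030) = 0.5438 + 0.0000 = 0.5438.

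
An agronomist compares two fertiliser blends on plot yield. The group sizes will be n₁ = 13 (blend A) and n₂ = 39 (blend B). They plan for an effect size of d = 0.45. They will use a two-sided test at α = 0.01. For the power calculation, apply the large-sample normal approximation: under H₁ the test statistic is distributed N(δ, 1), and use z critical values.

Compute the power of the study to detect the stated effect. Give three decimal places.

Power ≈ 0.121

Noncentrality parameter: δ = d / √(1/n₁ + 1/n₂) = 0.45 / √(1/13 + 1/39) = 1.4051
Two-sided α = 0.01 → critical value z_{0.005} = 2.576.
Power = Φ(δ − 2.576) + Φ(−δ − 2.576) = Φ(-1.171) + Φ(-3.981) = 0.1209 + 0.0000 = 0.1209.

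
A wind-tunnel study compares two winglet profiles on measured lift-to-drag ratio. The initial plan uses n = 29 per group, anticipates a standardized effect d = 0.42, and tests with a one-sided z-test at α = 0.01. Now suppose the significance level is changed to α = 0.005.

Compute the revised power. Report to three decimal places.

Power ≈ 0.164

δ = d·√(n/2) = 0.42 × √(29/2) = 1.5993 (unchanged). New critical value: z_{0.005} = 2.576.
Revised power = P(Z > 2.576 − δ) = Φ(-0.977) = 0.1644.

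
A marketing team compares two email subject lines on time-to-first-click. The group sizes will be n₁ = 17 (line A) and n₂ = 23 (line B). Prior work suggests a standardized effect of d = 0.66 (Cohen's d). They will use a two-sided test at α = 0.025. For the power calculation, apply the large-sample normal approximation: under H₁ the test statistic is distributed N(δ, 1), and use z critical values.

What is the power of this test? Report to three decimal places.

Noncentrality parameter: δ = d / √(1/n₁ + 1/n₂) = 0.66 / √(1/17 + 1/23) = 2.0635
Two-sided α = 0.025 → critical value z_{0.0125} = 2.241.
Power = Φ(δ − 2.241) + Φ(−δ − 2.241) = Φ(-0.178) + Φ(-4.305) = 0.4294 + 0.0000 = 0.4294.

Power ≈ 0.429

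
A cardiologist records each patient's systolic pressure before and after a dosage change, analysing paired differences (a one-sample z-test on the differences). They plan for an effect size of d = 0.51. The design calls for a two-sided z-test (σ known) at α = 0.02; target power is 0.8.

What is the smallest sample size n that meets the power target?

For power 0.8 need Φ(δ − z_{0.01}) = 0.8, so δ = z_{0.01} + z_{0.20} = 2.326 + 0.842 = 3.168.
(The Φ(−δ − z_{α/2}) term is vanishingly small for δ > 0 and is dropped in the standard sample-size formula.)
δ = d·√n ⇒ n = (δ/d)² = (3.168 / 0.51)² = 38.59.
Round up to the next whole unit.

n = 39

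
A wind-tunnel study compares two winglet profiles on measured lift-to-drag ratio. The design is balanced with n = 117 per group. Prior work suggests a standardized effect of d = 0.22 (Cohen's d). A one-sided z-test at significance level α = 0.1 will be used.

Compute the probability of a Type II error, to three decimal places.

β ≈ 0.344

Noncentrality parameter: δ = d·√(n/2) = 0.22 × √(117/2) = 1.6827
One-sided α = 0.1 → critical value z_{0.1} = 1.282.
Power = P(Z > 1.282 − δ) = Φ(0.401) = 0.6558.
Type II error: β = 1 − power = 1 − 0.6558 = 0.3442.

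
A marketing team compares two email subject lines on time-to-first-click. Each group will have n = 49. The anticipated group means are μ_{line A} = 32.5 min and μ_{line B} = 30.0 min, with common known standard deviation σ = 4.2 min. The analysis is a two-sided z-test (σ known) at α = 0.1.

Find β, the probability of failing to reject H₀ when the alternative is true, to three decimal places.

β ≈ 0.097

Standardized effect: d = |μ_{line A} − μ_{line B}| / σ = |32.5 − 30.0| / 4.2 = 0.5952
Noncentrality parameter: δ = d·√(n/2) = 0.5952 × √(49/2) = 2.9463
Two-sided α = 0.1 → critical value z_{0.05} = 1.645.
Power = Φ(δ − 1.645) + Φ(−δ − 1.645) = Φ(1.301) + Φ(-4.591) = 0.9034 + 0.0000 = 0.9034.
Type II error: β = 1 − power = 1 − 0.9034 = 0.0966.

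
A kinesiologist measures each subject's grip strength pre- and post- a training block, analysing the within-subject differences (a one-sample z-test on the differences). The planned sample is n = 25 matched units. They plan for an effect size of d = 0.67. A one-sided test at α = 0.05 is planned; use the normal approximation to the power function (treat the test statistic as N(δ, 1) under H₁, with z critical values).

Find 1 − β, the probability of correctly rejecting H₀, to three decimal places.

Noncentrality parameter: δ = d·√n = 0.67 × √25 = 3.3500
Critical value for a one-sided test at α = 0.05: z_α = 1.645.
Power = P(Z > 1.645 − δ) = Φ(1.705) = 0.9559.

Power ≈ 0.956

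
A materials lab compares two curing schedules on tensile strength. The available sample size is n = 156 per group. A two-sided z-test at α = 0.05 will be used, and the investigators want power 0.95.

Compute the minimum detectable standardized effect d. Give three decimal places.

Required noncentrality: δ = z_{0.025} + z_{0.05} = 1.960 + 1.645 = 3.605.
(Lower-tail contribution to power is negligible for δ > 0.)
δ = d·√(n/2) ⇒ d = δ/√(n/2) = 3.605/√(156/2) = 0.4082.

d ≈ 0.408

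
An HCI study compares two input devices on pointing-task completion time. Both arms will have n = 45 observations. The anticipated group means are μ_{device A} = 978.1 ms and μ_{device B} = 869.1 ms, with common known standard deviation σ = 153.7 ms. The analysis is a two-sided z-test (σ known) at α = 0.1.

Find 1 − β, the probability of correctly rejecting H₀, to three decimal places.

Power ≈ 0.957

Standardized effect: d = |μ_{device A} − μ_{device B}| / σ = |978.1 − 869.1| / 153.7 = 0.7092
Noncentrality parameter: δ = d·√(n/2) = 0.7092 × √(45/2) = 3.3639
Critical value for a two-sided test at α = 0.1: z_{α/2} = 1.645.
Power = Φ(δ − 1.645) + Φ(−δ − 1.645) = Φ(1.719) + Φ(-5.009) = 0.9572 + 0.0000 = 0.9572.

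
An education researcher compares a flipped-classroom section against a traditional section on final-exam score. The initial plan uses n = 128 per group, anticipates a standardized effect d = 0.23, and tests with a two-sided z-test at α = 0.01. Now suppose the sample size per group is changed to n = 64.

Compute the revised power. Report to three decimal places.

With n = 64 per group: δ = d·√(n/2) = 0.23 × √(64/2) = 1.3011. Critical value z_{0.005} = 2.576.
Revised power = Φ(δ − 2.576) + Φ(−δ − 2.576) = Φ(-1.275) + Φ(-3.877) = 0.1012 + 0.0001 = 0.1013.

Power ≈ 0.101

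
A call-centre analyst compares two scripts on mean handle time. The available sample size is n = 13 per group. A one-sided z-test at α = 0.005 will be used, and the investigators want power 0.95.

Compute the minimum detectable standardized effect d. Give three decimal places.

Required noncentrality: δ = z_{0.005} + z_{0.05} = 2.576 + 1.645 = 4.221.
δ = d·√(n/2) ⇒ d = δ/√(n/2) = 4.221/√(13/2) = 1.6555.

d ≈ 1.655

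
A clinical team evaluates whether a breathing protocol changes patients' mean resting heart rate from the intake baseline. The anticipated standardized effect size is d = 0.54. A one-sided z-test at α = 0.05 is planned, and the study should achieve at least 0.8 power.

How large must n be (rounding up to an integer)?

n = 22

For power 0.8 need Φ(δ − z_{0.05}) = 0.8, so δ = z_{0.05} + z_{0.20} = 1.645 + 0.842 = 2.486.
δ = d·√n ⇒ n = (δ/d)² = (2.486 / 0.54)² = 21.20.
Rounding up, n = 22.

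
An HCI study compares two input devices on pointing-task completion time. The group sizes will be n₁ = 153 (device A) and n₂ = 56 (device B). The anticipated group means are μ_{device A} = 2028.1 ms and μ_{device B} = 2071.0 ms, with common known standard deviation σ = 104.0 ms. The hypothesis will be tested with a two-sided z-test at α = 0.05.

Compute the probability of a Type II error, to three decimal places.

β ≈ 0.248

Standardized effect: d = |μ_{device A} − μ_{device B}| / σ = |2028.1 − 2071.0| / 104.0 = 0.4125
Noncentrality parameter: δ = d / √(1/n₁ + 1/n₂) = 0.4125 / √(1/153 + 1/56) = 2.6411
Critical value for a two-sided test at α = 0.05: z_{α/2} = 1.960.
Power = Φ(δ − 1.960) + Φ(−δ − 1.960) = Φ(0.681) + Φ(-4.601) = 0.7521 + 0.0000 = 0.7521.
Type II error: β = 1 − power = 1 − 0.7521 = 0.2479.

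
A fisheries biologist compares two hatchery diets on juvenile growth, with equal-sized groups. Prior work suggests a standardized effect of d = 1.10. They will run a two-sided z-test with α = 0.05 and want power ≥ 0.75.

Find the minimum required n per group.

Set Φ(δ − 1.960) = 0.75; then δ − 1.960 = Φ⁻¹(0.75) = 0.674, giving δ = 2.634.
(For δ > 0 the lower-tail rejection region contributes negligibly to power, so the one-term inversion is standard.)
δ = d·√(n/2) ⇒ n = 2(δ/d)² = 2 × (2.634 / 1.10)² = 11.47.
Rounding up, n = 12 per group.

n = 12 per group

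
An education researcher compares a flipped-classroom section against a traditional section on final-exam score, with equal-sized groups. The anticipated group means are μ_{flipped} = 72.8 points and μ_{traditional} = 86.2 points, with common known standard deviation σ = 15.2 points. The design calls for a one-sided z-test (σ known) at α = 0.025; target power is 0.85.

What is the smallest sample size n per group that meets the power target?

Standardized effect: d = |μ_{flipped} − μ_{traditional}| / σ = |72.8 − 86.2| / 15.2 = 0.8816
For power 0.85 need Φ(δ − z_{0.025}) = 0.85, so δ = z_{0.025} + z_{0.15} = 1.960 + 1.036 = 2.996.
δ = d·√(n/2) ⇒ n = 2(δ/d)² = 2 × (2.996 / 0.8816)² = 23.11.
Rounding up, n = 24 per group.

n = 24 per group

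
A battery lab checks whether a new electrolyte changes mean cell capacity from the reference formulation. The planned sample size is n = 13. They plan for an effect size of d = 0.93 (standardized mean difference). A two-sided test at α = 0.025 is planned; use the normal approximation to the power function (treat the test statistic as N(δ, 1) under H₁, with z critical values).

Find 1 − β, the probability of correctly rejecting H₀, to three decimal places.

Power ≈ 0.867

Noncentrality parameter: δ = d·√n = 0.93 × √13 = 3.3532
Two-sided α = 0.025 → critical value z_{0.0125} = 2.241.
Power = Φ(δ − 2.241) + Φ(−δ − 2.241) = Φ(1.112) + Φ(-5.595) = 0.8669 + 0.0000 = 0.8669.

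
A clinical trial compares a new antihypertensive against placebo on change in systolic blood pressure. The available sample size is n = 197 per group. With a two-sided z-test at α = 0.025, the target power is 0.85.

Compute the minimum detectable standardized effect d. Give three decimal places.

d ≈ 0.330

Need Φ(δ − 2.241) = 0.85, so δ = 2.241 + 1.036 = 3.278.
(Lower-tail contribution to power is negligible for δ > 0.)
δ = d·√(n/2) ⇒ d = δ/√(n/2) = 3.278/√(197/2) = 0.3303.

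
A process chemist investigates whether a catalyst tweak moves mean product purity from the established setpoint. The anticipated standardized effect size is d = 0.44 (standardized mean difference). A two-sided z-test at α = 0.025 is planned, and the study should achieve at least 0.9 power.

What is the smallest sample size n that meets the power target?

For power 0.9 need Φ(δ − z_{0.0125}) = 0.9, so δ = z_{0.0125} + z_{0.10} = 2.241 + 1.282 = 3.523.
(Ignoring the negligible lower-tail rejection probability gives the usual closed-form inversion.)
δ = d·√n ⇒ n = (δ/d)² = (3.523 / 0.44)² = 64.11.
Rounding up, n = 65.

n = 65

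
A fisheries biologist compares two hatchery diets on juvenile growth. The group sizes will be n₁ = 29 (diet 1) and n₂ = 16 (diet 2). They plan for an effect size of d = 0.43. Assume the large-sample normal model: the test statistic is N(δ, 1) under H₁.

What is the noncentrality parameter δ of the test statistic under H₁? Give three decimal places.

δ ≈ 1.381

δ = d / √(1/n₁ + 1/n₂) = 0.43 / √(1/29 + 1/16) = 1.3808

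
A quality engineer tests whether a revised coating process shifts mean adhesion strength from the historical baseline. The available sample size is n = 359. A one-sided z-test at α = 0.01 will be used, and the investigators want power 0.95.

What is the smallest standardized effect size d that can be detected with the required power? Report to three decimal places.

d ≈ 0.210

Required noncentrality: δ = z_{0.01} + z_{0.05} = 2.326 + 1.645 = 3.971.
δ = d·√n ⇒ d = δ/√n = 3.971/√359 = 0.2096.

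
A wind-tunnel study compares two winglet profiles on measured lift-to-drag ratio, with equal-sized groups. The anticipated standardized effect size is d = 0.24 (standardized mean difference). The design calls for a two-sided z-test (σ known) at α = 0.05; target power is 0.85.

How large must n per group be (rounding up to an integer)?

For power 0.85 need Φ(δ − z_{0.025}) = 0.85, so δ = z_{0.025} + z_{0.15} = 1.960 + 1.036 = 2.996.
(Ignoring the negligible lower-tail rejection probability gives the usual closed-form inversion.)
δ = d·√(n/2) ⇒ n = 2(δ/d)² = 2 × (2.996 / 0.24)² = 311.75.
Round up to the next whole unit.

n = 312 per group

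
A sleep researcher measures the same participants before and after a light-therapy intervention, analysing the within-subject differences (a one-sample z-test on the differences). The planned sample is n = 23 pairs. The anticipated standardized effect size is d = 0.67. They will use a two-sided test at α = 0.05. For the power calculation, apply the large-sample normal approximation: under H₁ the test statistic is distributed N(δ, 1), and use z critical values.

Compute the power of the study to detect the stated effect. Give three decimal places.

Power ≈ 0.895

Noncentrality parameter: δ = d·√n = 0.67 × √23 = 3.2132
Two-sided α = 0.05 → critical value z_{0.025} = 1.960.
Power = Φ(δ − 1.960) + Φ(−δ − 1.960) = Φ(1.253) + Φ(-5.173) = 0.8949 + 0.0000 = 0.8949.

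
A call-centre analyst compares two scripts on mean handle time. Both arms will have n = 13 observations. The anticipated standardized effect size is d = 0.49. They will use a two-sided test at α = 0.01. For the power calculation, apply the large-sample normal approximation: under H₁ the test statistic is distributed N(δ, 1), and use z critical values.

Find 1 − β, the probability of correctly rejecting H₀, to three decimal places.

Power ≈ 0.092

Noncentrality parameter: λ = d·√(n/2) = 0.49 × √(13/2) = 1.2493
Critical value for a two-sided test at α = 0.01: z_{α/2} = 2.576.
Power = Φ(λ − 2.576) + Φ(−λ − 2.576) = Φ(-1.327) + Φ(-3.825) = 0.0923 + 0.0001 = 0.0924.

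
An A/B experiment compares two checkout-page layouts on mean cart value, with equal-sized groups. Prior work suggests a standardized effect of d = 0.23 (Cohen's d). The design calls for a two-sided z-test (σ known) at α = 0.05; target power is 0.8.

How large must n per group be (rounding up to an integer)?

n = 297 per group

Set Φ(δ − 1.960) = 0.8; then δ − 1.960 = Φ⁻¹(0.8) = 0.842, giving δ = 2.802.
(Ignoring the negligible lower-tail rejection probability gives the usual closed-form inversion.)
δ = d·√(n/2) ⇒ n = 2(δ/d)² = 2 × (2.802 / 0.23)² = 296.74.
Rounding up, n = 297 per group.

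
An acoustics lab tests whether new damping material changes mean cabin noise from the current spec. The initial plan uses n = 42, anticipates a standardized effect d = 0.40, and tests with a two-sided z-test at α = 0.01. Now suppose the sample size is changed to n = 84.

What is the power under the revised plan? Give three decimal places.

Power ≈ 0.862

With n = 84: δ = d·√n = 0.40 × √84 = 3.6661. Critical value z_{0.005} = 2.576.
Revised power = Φ(δ − 2.576) + Φ(−δ − 2.576) = Φ(1.090) + Φ(-6.242) = 0.8622 + 0.0000 = 0.8622.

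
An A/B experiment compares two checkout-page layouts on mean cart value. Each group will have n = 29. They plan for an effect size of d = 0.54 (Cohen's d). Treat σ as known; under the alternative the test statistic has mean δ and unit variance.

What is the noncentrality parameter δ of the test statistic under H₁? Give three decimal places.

δ ≈ 2.056

δ = d·√(n/2) = 0.54 × √(29/2) = 2.0563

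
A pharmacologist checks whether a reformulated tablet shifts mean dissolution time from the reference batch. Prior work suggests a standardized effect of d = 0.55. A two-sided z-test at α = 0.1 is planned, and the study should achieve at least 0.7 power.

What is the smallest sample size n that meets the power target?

n = 16

Set Φ(δ − 1.645) = 0.7; then δ − 1.645 = Φ⁻¹(0.7) = 0.524, giving δ = 2.169.
(The Φ(−δ − z_{α/2}) term is vanishingly small for δ > 0 and is dropped in the standard sample-size formula.)
δ = d·√n ⇒ n = (δ/d)² = (2.169 / 0.55)² = 15.56.
Round up to the next whole unit.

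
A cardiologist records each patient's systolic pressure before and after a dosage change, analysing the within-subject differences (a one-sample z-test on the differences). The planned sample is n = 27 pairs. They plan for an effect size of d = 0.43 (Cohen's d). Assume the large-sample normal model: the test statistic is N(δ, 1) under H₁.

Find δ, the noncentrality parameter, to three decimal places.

δ ≈ 2.234

The noncentrality parameter scales effect size by the design's sample-size factor: δ = d·√n = 0.43 × √27 = 2.2343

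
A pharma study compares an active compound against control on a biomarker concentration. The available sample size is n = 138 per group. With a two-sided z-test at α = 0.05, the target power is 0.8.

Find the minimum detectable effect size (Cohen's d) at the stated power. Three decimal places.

d ≈ 0.337

Required noncentrality: δ = z_{0.025} + z_{0.20} = 1.960 + 0.842 = 2.802.
(The second rejection-region term Φ(−δ − z_{α/2}) is negligible and dropped.)
δ = d·√(n/2) ⇒ d = δ/√(n/2) = 2.802/√(138/2) = 0.3373.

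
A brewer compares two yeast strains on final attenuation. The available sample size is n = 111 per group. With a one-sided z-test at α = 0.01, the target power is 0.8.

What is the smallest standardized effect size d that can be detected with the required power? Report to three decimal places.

d ≈ 0.425

Required noncentrality: δ = z_{0.01} + z_{0.20} = 2.326 + 0.842 = 3.168.
δ = d·√(n/2) ⇒ d = δ/√(n/2) = 3.168/√(111/2) = 0.4252.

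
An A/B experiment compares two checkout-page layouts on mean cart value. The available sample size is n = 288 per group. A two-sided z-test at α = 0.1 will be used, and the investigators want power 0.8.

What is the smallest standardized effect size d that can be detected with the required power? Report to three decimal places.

Need Φ(δ − 1.645) = 0.8, so δ = 1.645 + 0.842 = 2.486.
(The second rejection-region term Φ(−δ − z_{α/2}) is negligible and dropped.)
δ = d·√(n/2) ⇒ d = δ/√(n/2) = 2.486/√(288/2) = 0.2072.

d ≈ 0.207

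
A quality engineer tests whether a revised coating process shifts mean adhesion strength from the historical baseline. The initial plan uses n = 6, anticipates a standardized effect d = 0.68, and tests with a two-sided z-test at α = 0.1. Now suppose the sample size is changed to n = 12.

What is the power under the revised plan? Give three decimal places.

With n = 12: δ = d·√n = 0.68 × √12 = 2.3556. Critical value z_{0.05} = 1.645.
Revised power = Φ(δ − 1.645) + Φ(−δ − 1.645) = Φ(0.711) + Φ(-4.000) = 0.7614 + 0.0000 = 0.7614.

Power ≈ 0.761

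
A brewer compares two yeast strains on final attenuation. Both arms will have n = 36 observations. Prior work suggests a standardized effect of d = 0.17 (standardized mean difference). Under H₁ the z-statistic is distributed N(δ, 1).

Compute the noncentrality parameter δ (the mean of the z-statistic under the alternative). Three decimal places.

δ ≈ 0.721

δ = d·√(n/2) = 0.17 × √(36/2) = 0.7212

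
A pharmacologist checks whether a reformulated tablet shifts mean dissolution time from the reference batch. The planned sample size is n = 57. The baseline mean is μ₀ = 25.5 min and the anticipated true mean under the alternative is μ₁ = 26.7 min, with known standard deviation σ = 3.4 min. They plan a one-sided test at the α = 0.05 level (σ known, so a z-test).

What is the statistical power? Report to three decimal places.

Standardized effect: d = |μ₁ − μ₀| / σ = |26.7 − 25.5| / 3.4 = 0.3529
Noncentrality parameter: δ = d·√n = 0.3529 × √57 = 2.6646
One-sided α = 0.05 → critical value z_{0.05} = 1.645.
Power = Φ(δ − 1.645) = Φ(1.020) = 0.8461.

Power ≈ 0.846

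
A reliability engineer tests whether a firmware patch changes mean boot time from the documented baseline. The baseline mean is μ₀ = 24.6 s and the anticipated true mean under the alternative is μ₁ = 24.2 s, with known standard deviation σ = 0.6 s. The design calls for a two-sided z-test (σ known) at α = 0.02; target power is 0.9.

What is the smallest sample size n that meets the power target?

Standardized effect: d = |μ₁ − μ₀| / σ = |24.2 − 24.6| / 0.6 = 0.6667
For power 0.9 need Φ(δ − z_{0.01}) = 0.9, so δ = z_{0.01} + z_{0.10} = 2.326 + 1.282 = 3.608.
(The Φ(−δ − z_{α/2}) term is vanishingly small for δ > 0 and is dropped in the standard sample-size formula.)
δ = d·√n ⇒ n = (δ/d)² = (3.608 / 0.6667)² = 29.29.
Round up to the next whole unit.

n = 30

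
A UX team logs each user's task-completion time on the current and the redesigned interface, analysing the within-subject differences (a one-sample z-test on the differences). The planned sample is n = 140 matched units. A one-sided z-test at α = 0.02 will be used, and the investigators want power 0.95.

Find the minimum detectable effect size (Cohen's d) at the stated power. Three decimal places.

Need Φ(δ − 2.054) = 0.95, so δ = 2.054 + 1.645 = 3.699.
δ = d·√n ⇒ d = δ/√n = 3.699/√140 = 0.3126.

d ≈ 0.313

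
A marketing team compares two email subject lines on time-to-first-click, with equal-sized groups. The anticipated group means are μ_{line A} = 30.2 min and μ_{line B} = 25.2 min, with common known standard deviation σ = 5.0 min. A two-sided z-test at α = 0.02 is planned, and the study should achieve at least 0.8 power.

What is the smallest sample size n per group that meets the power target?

Standardized effect: d = |μ_{line A} − μ_{line B}| / σ = |30.2 − 25.2| / 5.0 = 1.0000
For power 0.8 need Φ(δ − z_{0.01}) = 0.8, so δ = z_{0.01} + z_{0.20} = 2.326 + 0.842 = 3.168.
(For δ > 0 the lower-tail rejection region contributes negligibly to power, so the one-term inversion is standard.)
δ = d·√(n/2) ⇒ n = 2(δ/d)² = 2 × (3.168 / 1.0000)² = 20.07.
Round up to the next whole unit.

n = 21 per group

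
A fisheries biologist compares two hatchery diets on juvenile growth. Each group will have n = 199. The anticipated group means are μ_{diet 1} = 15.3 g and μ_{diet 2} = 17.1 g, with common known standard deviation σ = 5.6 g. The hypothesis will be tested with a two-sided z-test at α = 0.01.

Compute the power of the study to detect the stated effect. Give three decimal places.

Power ≈ 0.736

Standardized effect: d = |μ_{diet 1} − μ_{diet 2}| / σ = |15.3 − 17.1| / 5.6 = 0.3214
Noncentrality parameter: δ = d·√(n/2) = 0.3214 × √(199/2) = 3.2062
Critical value for a two-sided test at α = 0.01: z_{α/2} = 2.576.
Power = Φ(δ − 2.576) + Φ(−δ − 2.576) = Φ(0.630) + Φ(-5.782) = 0.7358 + 0.0000 = 0.7358.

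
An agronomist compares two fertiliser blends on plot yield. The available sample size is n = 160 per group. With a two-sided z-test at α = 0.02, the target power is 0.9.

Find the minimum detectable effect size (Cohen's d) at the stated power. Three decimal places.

Required noncentrality: δ = z_{0.01} + z_{0.10} = 2.326 + 1.282 = 3.608.
(The second rejection-region term Φ(−δ − z_{α/2}) is negligible and dropped.)
δ = d·√(n/2) ⇒ d = δ/√(n/2) = 3.608/√(160/2) = 0.4034.

d ≈ 0.403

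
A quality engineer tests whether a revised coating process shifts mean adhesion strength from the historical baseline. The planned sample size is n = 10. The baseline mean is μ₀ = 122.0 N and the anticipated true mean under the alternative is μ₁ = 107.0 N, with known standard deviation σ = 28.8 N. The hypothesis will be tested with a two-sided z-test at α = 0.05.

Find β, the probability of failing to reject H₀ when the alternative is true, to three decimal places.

Standardized effect: d = |μ₁ − μ₀| / σ = |107.0 − 122.0| / 28.8 = 0.5208
Noncentrality parameter: δ = d·√n = 0.5208 × √10 = 1.6470
Two-sided α = 0.05 → critical value z_{0.025} = 1.960.
Power = Φ(δ − 1.960) + Φ(−δ − 1.960) = Φ(-0.313) + Φ(-3.607) = 0.3772 + 0.0002 = 0.3773.
Type II error: β = 1 − power = 1 − 0.3773 = 0.6227.

β ≈ 0.623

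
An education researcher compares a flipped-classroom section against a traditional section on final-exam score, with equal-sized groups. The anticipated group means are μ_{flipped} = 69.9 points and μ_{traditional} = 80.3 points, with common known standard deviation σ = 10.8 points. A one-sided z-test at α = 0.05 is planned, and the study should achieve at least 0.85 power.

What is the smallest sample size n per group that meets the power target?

n = 16 per group

Standardized effect: d = |μ_{flipped} − μ_{traditional}| / σ = |69.9 − 80.3| / 10.8 = 0.9630
For power 0.85 need Φ(δ − z_{0.05}) = 0.85, so δ = z_{0.05} + z_{0.15} = 1.645 + 1.036 = 2.681.
δ = d·√(n/2) ⇒ n = 2(δ/d)² = 2 × (2.681 / 0.9630)² = 15.51.
Rounding up, n = 16 per group.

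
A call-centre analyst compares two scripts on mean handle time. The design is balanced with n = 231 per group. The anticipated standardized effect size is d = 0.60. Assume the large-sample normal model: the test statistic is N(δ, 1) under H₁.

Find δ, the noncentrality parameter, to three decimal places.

δ = d·√(n/2) = 0.60 × √(231/2) = 6.4483

δ ≈ 6.448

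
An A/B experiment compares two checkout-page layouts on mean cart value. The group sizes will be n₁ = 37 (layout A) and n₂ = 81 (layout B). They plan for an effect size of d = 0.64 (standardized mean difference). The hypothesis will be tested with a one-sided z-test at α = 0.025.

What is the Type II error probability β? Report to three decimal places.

β ≈ 0.103

Noncentrality parameter: λ = d / √(1/n₁ + 1/n₂) = 0.64 / √(1/37 + 1/81) = 3.2254
Critical value for a one-sided test at α = 0.025: z_α = 1.960.
Power = Φ(λ − 1.960) = Φ(1.265) = 0.8971.
Type II error: β = 1 − power = 1 − 0.8971 = 0.1029.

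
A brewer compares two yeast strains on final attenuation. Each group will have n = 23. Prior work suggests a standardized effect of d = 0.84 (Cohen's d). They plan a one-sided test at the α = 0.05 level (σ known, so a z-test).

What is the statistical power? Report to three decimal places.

Power ≈ 0.886

Noncentrality parameter: δ = d·√(n/2) = 0.84 × √(23/2) = 2.8486
Critical value for a one-sided test at α = 0.05: z_α = 1.645.
Power = Φ(δ − 1.645) = Φ(1.204) = 0.8857.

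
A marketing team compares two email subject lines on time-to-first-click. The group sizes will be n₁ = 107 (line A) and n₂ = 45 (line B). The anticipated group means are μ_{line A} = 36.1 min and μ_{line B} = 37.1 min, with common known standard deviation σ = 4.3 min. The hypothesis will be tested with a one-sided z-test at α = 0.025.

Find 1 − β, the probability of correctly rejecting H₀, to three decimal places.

Standardized effect: d = |μ_{line A} − μ_{line B}| / σ = |36.1 − 37.1| / 4.3 = 0.2326
Noncentrality parameter: δ = d / √(1/n₁ + 1/n₂) = 0.2326 / √(1/107 + 1/45) = 1.3089
Critical value for a one-sided test at α = 0.025: z_α = 1.960.
Power = P(Z > 1.960 − δ) = Φ(-0.651) = 0.2575.

Power ≈ 0.258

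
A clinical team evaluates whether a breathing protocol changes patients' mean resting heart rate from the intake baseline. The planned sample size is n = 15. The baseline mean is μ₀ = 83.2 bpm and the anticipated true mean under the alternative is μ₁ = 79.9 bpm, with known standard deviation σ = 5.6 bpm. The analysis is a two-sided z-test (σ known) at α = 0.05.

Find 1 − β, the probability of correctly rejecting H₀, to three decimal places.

Standardized effect: d = |μ₁ − μ₀| / σ = |79.9 − 83.2| / 5.6 = 0.5893
Noncentrality parameter: δ = d·√n = 0.5893 × √15 = 2.2823
Critical value for a two-sided test at α = 0.05: z_{α/2} = 1.960.
Power = Φ(δ − 1.960) + Φ(−δ − 1.960) = Φ(0.322) + Φ(-4.242) = 0.6264 + 0.0000 = 0.6264.

Power ≈ 0.626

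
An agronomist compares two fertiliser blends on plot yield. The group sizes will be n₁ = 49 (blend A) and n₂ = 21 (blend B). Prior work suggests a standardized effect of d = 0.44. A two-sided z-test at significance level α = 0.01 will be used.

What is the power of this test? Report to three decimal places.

Noncentrality parameter: δ = d / √(1/n₁ + 1/n₂) = 0.44 / √(1/49 + 1/21) = 1.6870
Critical value for a two-sided test at α = 0.01: z_{α/2} = 2.576.
Power = Φ(δ − 2.576) + Φ(−δ − 2.576) = Φ(-0.889) + Φ(-4.263) = 0.1870 + 0.0000 = 0.1871.

Power ≈ 0.187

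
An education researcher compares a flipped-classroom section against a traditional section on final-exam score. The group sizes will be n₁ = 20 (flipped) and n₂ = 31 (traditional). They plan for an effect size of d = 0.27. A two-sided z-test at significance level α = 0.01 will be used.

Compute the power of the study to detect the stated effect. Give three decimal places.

Power ≈ 0.051

Noncentrality parameter: δ = d / √(1/n₁ + 1/n₂) = 0.27 / √(1/20 + 1/31) = 0.9414
Two-sided α = 0.01 → critical value z_{0.005} = 2.576.
Power = Φ(δ − 2.576) + Φ(−δ − 2.576) = Φ(-1.634) + Φ(-3.517) = 0.0511 + 0.0002 = 0.0513.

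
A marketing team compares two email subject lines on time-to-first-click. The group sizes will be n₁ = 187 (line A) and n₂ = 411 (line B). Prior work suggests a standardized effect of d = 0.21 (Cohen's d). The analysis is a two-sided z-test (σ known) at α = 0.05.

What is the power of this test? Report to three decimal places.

Power ≈ 0.663

Noncentrality parameter: δ = d / √(1/n₁ + 1/n₂) = 0.21 / √(1/187 + 1/411) = 2.3807
Two-sided α = 0.05 → critical value z_{0.025} = 1.960.
Power = Φ(δ − 1.960) + Φ(−δ − 1.960) = Φ(0.421) + Φ(-4.341) = 0.6630 + 0.0000 = 0.6630.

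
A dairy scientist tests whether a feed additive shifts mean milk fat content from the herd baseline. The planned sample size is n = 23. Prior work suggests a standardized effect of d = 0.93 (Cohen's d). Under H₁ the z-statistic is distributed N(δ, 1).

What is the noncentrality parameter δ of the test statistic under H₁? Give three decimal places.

δ = d·√n = 0.93 × √23 = 4.4601

δ ≈ 4.460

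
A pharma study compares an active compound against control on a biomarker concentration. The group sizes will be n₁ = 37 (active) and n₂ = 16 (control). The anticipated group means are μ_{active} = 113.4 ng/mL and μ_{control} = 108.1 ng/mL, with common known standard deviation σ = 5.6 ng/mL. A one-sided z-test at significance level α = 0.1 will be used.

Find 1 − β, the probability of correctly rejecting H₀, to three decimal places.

Power ≈ 0.970

Standardized effect: d = |μ_{active} − μ_{control}| / σ = |113.4 − 108.1| / 5.6 = 0.9464
Noncentrality parameter: δ = d / √(1/n₁ + 1/n₂) = 0.9464 / √(1/37 + 1/16) = 3.1631
One-sided α = 0.1 → critical value z_{0.1} = 1.282.
Power = P(Z > 1.282 − δ) = Φ(1.882) = 0.9701.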